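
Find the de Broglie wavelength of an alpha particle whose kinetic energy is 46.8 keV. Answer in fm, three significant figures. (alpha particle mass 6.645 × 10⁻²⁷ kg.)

KE = 46.8 keV = 7.497 × 10⁻¹⁵ J.
p = √(2mKE) = √(2 × 6.645 × 10⁻²⁷ × 7.497 × 10⁻¹⁵) = 9.982 × 10⁻²¹ kg·m/s.
λ = h/p = 6.626 × 10⁻³⁴ / 9.982 × 10⁻²¹ = 6.64 × 10⁻¹⁴ m = 66.4 fm.

λ = 66.4 fm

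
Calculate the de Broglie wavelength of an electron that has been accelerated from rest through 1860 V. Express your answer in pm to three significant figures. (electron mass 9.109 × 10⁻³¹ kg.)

KE = eV = 1.602 × 10⁻¹⁹ × 1860 = 2.980 × 10⁻¹⁶ J.
p = √(2mKE) = √(2 × 9.109 × 10⁻³¹ × 2.980 × 10⁻¹⁶) = 2.330 × 10⁻²³ kg·m/s.
λ = h/p = 6.626 × 10⁻³⁴ / 2.330 × 10⁻²³ = 2.84 × 10⁻¹¹ m = 28.4 pm.

λ = 28.4 pm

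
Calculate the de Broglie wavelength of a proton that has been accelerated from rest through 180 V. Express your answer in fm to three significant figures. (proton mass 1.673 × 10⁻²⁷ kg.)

λ = 2130 fm

KE = eV = 1.602 × 10⁻¹⁹ × 180.0 = 2.884 × 10⁻¹⁷ J.
p = √(2mKE) = √(2 × 1.673 × 10⁻²⁷ × 2.884 × 10⁻¹⁷) = 3.106 × 10⁻²² kg·m/s.
λ = h/p = 6.626 × 10⁻³⁴ / 3.106 × 10⁻²² = 2.13 × 10⁻¹² m = 2130 fm.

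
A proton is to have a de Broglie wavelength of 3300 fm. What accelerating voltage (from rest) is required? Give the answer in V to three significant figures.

V = 75.2 V

p = h/λ = 6.626 × 10⁻³⁴ / 3.300 × 10⁻¹² = 2.008 × 10⁻²² kg·m/s.
KE = p²/(2m) = 1.205 × 10⁻¹⁷ J.
V = KE/e = 1.205 × 10⁻¹⁷ / (1.602 × 10⁻¹⁹) = 75.2 V.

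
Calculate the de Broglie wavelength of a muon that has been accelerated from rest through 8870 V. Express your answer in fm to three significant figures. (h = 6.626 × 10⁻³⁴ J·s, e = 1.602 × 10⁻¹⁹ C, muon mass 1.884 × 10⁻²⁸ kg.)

λ = 906 fm

KE = eV = 1.602 × 10⁻¹⁹ × 8870 = 1.421 × 10⁻¹⁵ J.
p = √(2mKE) = √(2 × 1.884 × 10⁻²⁸ × 1.421 × 10⁻¹⁵) = 7.317 × 10⁻²² kg·m/s.
λ = h/p = 6.626 × 10⁻³⁴ / 7.317 × 10⁻²² = 9.06 × 10⁻¹³ m = 906 fm.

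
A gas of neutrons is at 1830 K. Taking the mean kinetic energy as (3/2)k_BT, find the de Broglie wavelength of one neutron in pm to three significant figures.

KE = (3/2)k_BT = 1.5 × 1.381 × 10⁻²³ × 1830 = 3.791 × 10⁻²⁰ J.
p = √(2mKE) = √(2 × 1.675 × 10⁻²⁷ × 3.791 × 10⁻²⁰) = 1.127 × 10⁻²³ kg·m/s.
λ = h/p = 5.88 × 10⁻¹¹ m = 58.8 pm.

λ = 58.8 pm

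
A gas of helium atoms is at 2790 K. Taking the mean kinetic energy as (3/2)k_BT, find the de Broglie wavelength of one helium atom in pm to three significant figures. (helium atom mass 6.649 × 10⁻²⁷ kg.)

λ = 23.9 pm

KE = (3/2)k_BT = 1.5 × 1.381 × 10⁻²³ × 2790 = 5.779 × 10⁻²⁰ J.
p = √(2mKE) = √(2 × 6.649 × 10⁻²⁷ × 5.779 × 10⁻²⁰) = 2.772 × 10⁻²³ kg·m/s.
λ = h/p = 2.39 × 10⁻¹¹ m = 23.9 pm.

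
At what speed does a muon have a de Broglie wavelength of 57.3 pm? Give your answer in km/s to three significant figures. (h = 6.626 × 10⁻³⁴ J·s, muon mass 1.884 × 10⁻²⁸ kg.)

p = h/λ = 6.626 × 10⁻³⁴ / 5.730 × 10⁻¹¹ = 1.156 × 10⁻²³ kg·m/s.
v = p/m = 1.156 × 10⁻²³ / 1.884 × 10⁻²⁸ = 6.14 × 10⁴ m/s = 61.4 km/s.

v = 61.4 km/s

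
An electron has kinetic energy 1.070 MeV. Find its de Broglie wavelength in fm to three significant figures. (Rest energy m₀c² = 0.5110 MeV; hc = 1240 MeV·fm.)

λ = 829 fm

Total energy E = KE + m₀c² = 1.070 + 0.5110 = 1.5810 MeV.
(pc)² = E² − (m₀c²)² = (1.5810)² − (0.5110)² = 2.238 MeV², so pc = 1.496 MeV.
λ = hc/(pc) = 1240 MeV·fm / 1.496 MeV = 829 fm.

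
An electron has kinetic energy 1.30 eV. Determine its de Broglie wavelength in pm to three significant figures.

λ = 1080 pm

KE = 1.30 eV = 2.083 × 10⁻¹⁹ J.
p = √(2mKE) = √(2 × 9.109 × 10⁻³¹ × 2.083 × 10⁻¹⁹) = 6.160 × 10⁻²⁵ kg·m/s.
λ = h/p = 6.626 × 10⁻³⁴ / 6.160 × 10⁻²⁵ = 1.08 × 10⁻⁹ m = 1080 pm.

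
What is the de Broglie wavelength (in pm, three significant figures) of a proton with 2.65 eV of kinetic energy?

KE = 2.65 eV = 4.245 × 10⁻¹⁹ J.
p = √(2mKE) = √(2 × 1.673 × 10⁻²⁷ × 4.245 × 10⁻¹⁹) = 3.769 × 10⁻²³ kg·m/s.
λ = h/p = 6.626 × 10⁻³⁴ / 3.769 × 10⁻²³ = 1.76 × 10⁻¹¹ m = 17.6 pm.

λ = 17.6 pm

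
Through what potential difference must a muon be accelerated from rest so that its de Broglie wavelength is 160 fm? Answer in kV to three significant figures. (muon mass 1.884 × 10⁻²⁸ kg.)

V = 284 kV

p = h/λ = 6.626 × 10⁻³⁴ / 1.600 × 10⁻¹³ = 4.141 × 10⁻²¹ kg·m/s.
KE = p²/(2m) = 4.551 × 10⁻¹⁴ J.
V = KE/e = 4.551 × 10⁻¹⁴ / (1.602 × 10⁻¹⁹) = 284 kV.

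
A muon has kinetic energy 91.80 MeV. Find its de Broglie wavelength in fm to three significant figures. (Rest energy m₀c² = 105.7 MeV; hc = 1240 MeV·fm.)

Total energy E = KE + m₀c² = 91.80 + 105.7 = 197.50 MeV.
(pc)² = E² − (m₀c²)² = (197.50)² − (105.7)² = 2.783 × 10⁴ MeV², so pc = 166.8 MeV.
λ = hc/(pc) = 1240 MeV·fm / 166.8 MeV = 7.43 fm.

λ = 7.43 fm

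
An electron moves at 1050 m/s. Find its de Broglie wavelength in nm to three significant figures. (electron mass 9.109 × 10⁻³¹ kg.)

p = mv = 9.109 × 10⁻³¹ × 1050 = 9.564 × 10⁻²⁸ kg·m/s.
λ = h/p = 6.626 × 10⁻³⁴ / 9.564 × 10⁻²⁸ = 6.93 × 10⁻⁷ m = 693 nm.

λ = 693 nm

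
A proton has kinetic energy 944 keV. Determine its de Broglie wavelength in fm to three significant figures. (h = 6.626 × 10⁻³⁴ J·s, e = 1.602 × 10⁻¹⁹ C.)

KE = 944 keV = 1.512 × 10⁻¹³ J.
p = √(2mKE) = √(2 × 1.673 × 10⁻²⁷ × 1.512 × 10⁻¹³) = 2.249 × 10⁻²⁰ kg·m/s.
λ = h/p = 6.626 × 10⁻³⁴ / 2.249 × 10⁻²⁰ = 2.95 × 10⁻¹⁴ m = 29.5 fm.

λ = 29.5 fm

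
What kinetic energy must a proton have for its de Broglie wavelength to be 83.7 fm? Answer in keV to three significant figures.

p = h/λ = 6.626 × 10⁻³⁴ / 8.370 × 10⁻¹⁴ = 7.916 × 10⁻²¹ kg·m/s.
KE = p²/(2m) = (7.916 × 10⁻²¹)² / (2 × 1.673 × 10⁻²⁷) = 1.873 × 10⁻¹⁴ J = 117 keV.

KE = 117 keV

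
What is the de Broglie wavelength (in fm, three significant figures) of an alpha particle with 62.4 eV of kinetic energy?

λ = 1820 fm

KE = 62.4 eV = 9.996 × 10⁻¹⁸ J.
p = √(2mKE) = √(2 × 6.645 × 10⁻²⁷ × 9.996 × 10⁻¹⁸) = 3.645 × 10⁻²² kg·m/s.
λ = h/p = 6.626 × 10⁻³⁴ / 3.645 × 10⁻²² = 1.82 × 10⁻¹² m = 1820 fm.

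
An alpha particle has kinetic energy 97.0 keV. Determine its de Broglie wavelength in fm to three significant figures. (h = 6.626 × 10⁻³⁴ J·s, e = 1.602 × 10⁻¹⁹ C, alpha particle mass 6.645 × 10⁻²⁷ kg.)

λ = 46.1 fm

KE = 97.0 keV = 1.554 × 10⁻¹⁴ J.
p = √(2mKE) = √(2 × 6.645 × 10⁻²⁷ × 1.554 × 10⁻¹⁴) = 1.437 × 10⁻²⁰ kg·m/s.
λ = h/p = 6.626 × 10⁻³⁴ / 1.437 × 10⁻²⁰ = 4.61 × 10⁻¹⁴ m = 46.1 fm.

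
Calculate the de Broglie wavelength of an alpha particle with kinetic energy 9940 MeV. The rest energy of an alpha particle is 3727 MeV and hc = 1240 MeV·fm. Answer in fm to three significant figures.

λ = 0.0943 fm

Total energy E = KE + m₀c² = 9940 + 3727 = 13667 MeV.
(pc)² = E² − (m₀c²)² = (13667)² − (3727)² = 1.729 × 10⁸ MeV², so pc = 1.315 × 10⁴ MeV.
λ = hc/(pc) = 1240 MeV·fm / 1.315 × 10⁴ MeV = 0.0943 fm.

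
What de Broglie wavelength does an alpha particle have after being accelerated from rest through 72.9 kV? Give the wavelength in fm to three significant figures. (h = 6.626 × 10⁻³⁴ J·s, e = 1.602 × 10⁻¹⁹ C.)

λ = 37.6 fm

KE = 2eV = 2 × 1.602 × 10⁻¹⁹ × 7.290 × 10⁴ = 2.336 × 10⁻¹⁴ J.
p = √(2mKE) = √(2 × 6.645 × 10⁻²⁷ × 2.336 × 10⁻¹⁴) = 1.762 × 10⁻²⁰ kg·m/s.
λ = h/p = 6.626 × 10⁻³⁴ / 1.762 × 10⁻²⁰ = 3.76 × 10⁻¹⁴ m = 37.6 fm.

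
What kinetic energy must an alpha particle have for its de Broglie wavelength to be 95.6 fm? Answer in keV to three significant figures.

KE = 22.6 keV

p = h/λ = 6.626 × 10⁻³⁴ / 9.560 × 10⁻¹⁴ = 6.931 × 10⁻²¹ kg·m/s.
KE = p²/(2m) = (6.931 × 10⁻²¹)² / (2 × 6.645 × 10⁻²⁷) = 3.615 × 10⁻¹⁵ J = 22.6 keV.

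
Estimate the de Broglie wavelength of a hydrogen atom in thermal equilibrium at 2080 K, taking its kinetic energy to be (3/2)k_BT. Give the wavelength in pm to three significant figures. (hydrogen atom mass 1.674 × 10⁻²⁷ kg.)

λ = 55.2 pm

KE = (3/2)k_BT = 1.5 × 1.381 × 10⁻²³ × 2080 = 4.309 × 10⁻²⁰ J.
p = √(2mKE) = √(2 × 1.674 × 10⁻²⁷ × 4.309 × 10⁻²⁰) = 1.201 × 10⁻²³ kg·m/s.
λ = h/p = 5.52 × 10⁻¹¹ m = 55.2 pm.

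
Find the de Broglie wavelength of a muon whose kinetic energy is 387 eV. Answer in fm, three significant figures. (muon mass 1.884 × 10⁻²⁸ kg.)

KE = 387 eV = 6.200 × 10⁻¹⁷ J.
p = √(2mKE) = √(2 × 1.884 × 10⁻²⁸ × 6.200 × 10⁻¹⁷) = 1.528 × 10⁻²² kg·m/s.
λ = h/p = 6.626 × 10⁻³⁴ / 1.528 × 10⁻²² = 4.34 × 10⁻¹² m = 4340 fm.

λ = 4340 fm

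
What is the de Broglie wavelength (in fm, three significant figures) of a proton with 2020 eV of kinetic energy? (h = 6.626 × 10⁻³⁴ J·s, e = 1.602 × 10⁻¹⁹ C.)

KE = 2020 eV = 3.236 × 10⁻¹⁶ J.
p = √(2mKE) = √(2 × 1.673 × 10⁻²⁷ × 3.236 × 10⁻¹⁶) = 1.041 × 10⁻²¹ kg·m/s.
λ = h/p = 6.626 × 10⁻³⁴ / 1.041 × 10⁻²¹ = 6.37 × 10⁻¹³ m = 637 fm.

λ = 637 fm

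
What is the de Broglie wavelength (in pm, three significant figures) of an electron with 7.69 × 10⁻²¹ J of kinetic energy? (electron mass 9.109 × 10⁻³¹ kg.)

p = √(2mKE) = √(2 × 9.109 × 10⁻³¹ × 7.690 × 10⁻²¹) = 1.184 × 10⁻²⁵ kg·m/s.
λ = h/p = 6.626 × 10⁻³⁴ / 1.184 × 10⁻²⁵ = 5.60 × 10⁻⁹ m = 5600 pm.

λ = 5600 pm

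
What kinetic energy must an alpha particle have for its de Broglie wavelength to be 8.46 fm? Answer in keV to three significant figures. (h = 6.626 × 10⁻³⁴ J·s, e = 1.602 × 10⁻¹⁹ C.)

p = h/λ = 6.626 × 10⁻³⁴ / 8.460 × 10⁻¹⁵ = 7.832 × 10⁻²⁰ kg·m/s.
KE = p²/(2m) = (7.832 × 10⁻²⁰)² / (2 × 6.645 × 10⁻²⁷) = 4.616 × 10⁻¹³ J = 2880 keV.

KE = 2880 keV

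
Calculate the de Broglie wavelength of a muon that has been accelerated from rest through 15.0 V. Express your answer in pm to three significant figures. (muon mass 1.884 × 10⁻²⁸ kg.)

λ = 22.0 pm

KE = eV = 1.602 × 10⁻¹⁹ × 15.00 = 2.403 × 10⁻¹⁸ J.
p = √(2mKE) = √(2 × 1.884 × 10⁻²⁸ × 2.403 × 10⁻¹⁸) = 3.009 × 10⁻²³ kg·m/s.
λ = h/p = 6.626 × 10⁻³⁴ / 3.009 × 10⁻²³ = 2.20 × 10⁻¹¹ m = 22.0 pm.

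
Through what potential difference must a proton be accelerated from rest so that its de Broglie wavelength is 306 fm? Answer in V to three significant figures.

p = h/λ = 6.626 × 10⁻³⁴ / 3.060 × 10⁻¹³ = 2.165 × 10⁻²¹ kg·m/s.
KE = p²/(2m) = 1.401 × 10⁻¹⁵ J.
V = KE/e = 1.401 × 10⁻¹⁵ / (1.602 × 10⁻¹⁹) = 8750 V.

V = 8750 V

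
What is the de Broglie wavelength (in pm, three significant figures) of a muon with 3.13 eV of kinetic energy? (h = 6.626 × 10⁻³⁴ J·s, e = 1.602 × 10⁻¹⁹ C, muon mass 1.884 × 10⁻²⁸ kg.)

λ = 48.2 pm

KE = 3.13 eV = 5.014 × 10⁻¹⁹ J.
p = √(2mKE) = √(2 × 1.884 × 10⁻²⁸ × 5.014 × 10⁻¹⁹) = 1.375 × 10⁻²³ kg·m/s.
λ = h/p = 6.626 × 10⁻³⁴ / 1.375 × 10⁻²³ = 4.82 × 10⁻¹¹ m = 48.2 pm.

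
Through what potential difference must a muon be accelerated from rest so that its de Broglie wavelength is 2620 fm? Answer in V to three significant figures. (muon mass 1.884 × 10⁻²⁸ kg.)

p = h/λ = 6.626 × 10⁻³⁴ / 2.620 × 10⁻¹² = 2.529 × 10⁻²² kg·m/s.
KE = p²/(2m) = 1.697 × 10⁻¹⁶ J.
V = KE/e = 1.697 × 10⁻¹⁶ / (1.602 × 10⁻¹⁹) = 1060 V.

V = 1060 V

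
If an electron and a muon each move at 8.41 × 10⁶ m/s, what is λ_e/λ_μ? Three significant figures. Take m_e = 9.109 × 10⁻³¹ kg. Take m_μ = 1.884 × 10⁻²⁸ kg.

λ_e/λ_μ = 207

At fixed v, p = mv so λ = h/(mv) ∝ 1/m.
λ_e/λ_μ = m_μ/m_e = 1.884 × 10⁻²⁸/9.109 × 10⁻³¹ = 207.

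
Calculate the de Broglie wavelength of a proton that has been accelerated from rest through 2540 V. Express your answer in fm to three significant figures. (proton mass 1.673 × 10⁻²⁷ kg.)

λ = 568 fm

KE = eV = 1.602 × 10⁻¹⁹ × 2540 = 4.069 × 10⁻¹⁶ J.
p = √(2mKE) = √(2 × 1.673 × 10⁻²⁷ × 4.069 × 10⁻¹⁶) = 1.167 × 10⁻²¹ kg·m/s.
λ = h/p = 6.626 × 10⁻³⁴ / 1.167 × 10⁻²¹ = 5.68 × 10⁻¹³ m = 568 fm.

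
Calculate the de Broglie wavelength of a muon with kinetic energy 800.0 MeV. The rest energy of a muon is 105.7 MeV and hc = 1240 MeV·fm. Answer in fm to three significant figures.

Total energy E = KE + m₀c² = 800.0 + 105.7 = 905.7 MeV.
(pc)² = E² − (m₀c²)² = (905.7)² − (105.7)² = 8.091 × 10⁵ MeV², so pc = 899.5 MeV.
λ = hc/(pc) = 1240 MeV·fm / 899.5 MeV = 1.38 fm.

λ = 1.38 fm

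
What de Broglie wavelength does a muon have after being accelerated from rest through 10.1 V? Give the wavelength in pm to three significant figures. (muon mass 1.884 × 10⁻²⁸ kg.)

λ = 26.8 pm

KE = eV = 1.602 × 10⁻¹⁹ × 10.10 = 1.618 × 10⁻¹⁸ J.
p = √(2mKE) = √(2 × 1.884 × 10⁻²⁸ × 1.618 × 10⁻¹⁸) = 2.469 × 10⁻²³ kg·m/s.
λ = h/p = 6.626 × 10⁻³⁴ / 2.469 × 10⁻²³ = 2.68 × 10⁻¹¹ m = 26.8 pm.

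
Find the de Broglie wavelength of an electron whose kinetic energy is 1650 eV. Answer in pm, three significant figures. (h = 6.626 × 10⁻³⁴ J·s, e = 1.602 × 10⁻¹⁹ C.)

λ = 30.2 pm

KE = 1650 eV = 2.643 × 10⁻¹⁶ J.
p = √(2mKE) = √(2 × 9.109 × 10⁻³¹ × 2.643 × 10⁻¹⁶) = 2.194 × 10⁻²³ kg·m/s.
λ = h/p = 6.626 × 10⁻³⁴ / 2.194 × 10⁻²³ = 3.02 × 10⁻¹¹ m = 30.2 pm.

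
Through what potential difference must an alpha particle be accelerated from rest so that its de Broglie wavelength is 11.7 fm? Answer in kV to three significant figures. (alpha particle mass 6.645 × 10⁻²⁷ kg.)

V = 753 kV

p = h/λ = 6.626 × 10⁻³⁴ / 1.170 × 10⁻¹⁴ = 5.663 × 10⁻²⁰ kg·m/s.
KE = p²/(2m) = 2.413 × 10⁻¹³ J.
V = KE/2e = 2.413 × 10⁻¹³ / (2 × 1.602 × 10⁻¹⁹) = 753 kV.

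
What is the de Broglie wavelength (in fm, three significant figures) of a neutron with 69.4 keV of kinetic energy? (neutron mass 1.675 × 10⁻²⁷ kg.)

KE = 69.4 keV = 1.112 × 10⁻¹⁴ J.
p = √(2mKE) = √(2 × 1.675 × 10⁻²⁷ × 1.112 × 10⁻¹⁴) = 6.103 × 10⁻²¹ kg·m/s.
λ = h/p = 6.626 × 10⁻³⁴ / 6.103 × 10⁻²¹ = 1.09 × 10⁻¹³ m = 109 fm.

λ = 109 fm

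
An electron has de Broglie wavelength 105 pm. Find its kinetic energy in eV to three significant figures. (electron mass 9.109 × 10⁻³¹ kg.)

KE = 136 eV

p = h/λ = 6.626 × 10⁻³⁴ / 1.050 × 10⁻¹⁰ = 6.310 × 10⁻²⁴ kg·m/s.
KE = p²/(2m) = (6.310 × 10⁻²⁴)² / (2 × 9.109 × 10⁻³¹) = 2.186 × 10⁻¹⁷ J = 136 eV.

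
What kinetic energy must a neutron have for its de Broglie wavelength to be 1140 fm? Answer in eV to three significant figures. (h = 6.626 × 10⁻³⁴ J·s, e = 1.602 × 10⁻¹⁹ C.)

p = h/λ = 6.626 × 10⁻³⁴ / 1.140 × 10⁻¹² = 5.812 × 10⁻²² kg·m/s.
KE = p²/(2m) = (5.812 × 10⁻²²)² / (2 × 1.675 × 10⁻²⁷) = 1.008 × 10⁻¹⁶ J = 629 eV.

KE = 629 eV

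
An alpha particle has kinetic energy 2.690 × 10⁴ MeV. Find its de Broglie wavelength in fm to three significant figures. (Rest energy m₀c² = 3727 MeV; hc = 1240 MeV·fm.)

Total energy E = KE + m₀c² = 2.690 × 10⁴ + 3727 = 30627 MeV.
(pc)² = E² − (m₀c²)² = (30627)² − (3727)² = 9.241 × 10⁸ MeV², so pc = 3.040 × 10⁴ MeV.
λ = hc/(pc) = 1240 MeV·fm / 3.040 × 10⁴ MeV = 0.0408 fm.

λ = 0.0408 fm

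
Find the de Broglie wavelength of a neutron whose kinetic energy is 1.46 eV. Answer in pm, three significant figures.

KE = 1.46 eV = 2.339 × 10⁻¹⁹ J.
p = √(2mKE) = √(2 × 1.675 × 10⁻²⁷ × 2.339 × 10⁻¹⁹) = 2.799 × 10⁻²³ kg·m/s.
λ = h/p = 6.626 × 10⁻³⁴ / 2.799 × 10⁻²³ = 2.37 × 10⁻¹¹ m = 23.7 pm.

λ = 23.7 pm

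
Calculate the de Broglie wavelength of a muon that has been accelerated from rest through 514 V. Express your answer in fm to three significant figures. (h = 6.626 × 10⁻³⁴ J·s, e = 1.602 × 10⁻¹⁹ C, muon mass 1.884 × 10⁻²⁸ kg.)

λ = 3760 fm

KE = eV = 1.602 × 10⁻¹⁹ × 514.0 = 8.234 × 10⁻¹⁷ J.
p = √(2mKE) = √(2 × 1.884 × 10⁻²⁸ × 8.234 × 10⁻¹⁷) = 1.761 × 10⁻²² kg·m/s.
λ = h/p = 6.626 × 10⁻³⁴ / 1.761 × 10⁻²² = 3.76 × 10⁻¹² m = 3760 fm.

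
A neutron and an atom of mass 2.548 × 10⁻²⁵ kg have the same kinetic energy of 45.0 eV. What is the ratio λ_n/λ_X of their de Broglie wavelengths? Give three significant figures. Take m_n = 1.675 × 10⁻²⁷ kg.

At fixed KE, p = √(2mKE) so λ = h/p ∝ 1/√m.
λ_n/λ_X = √(m_X/m_n) = √(2.548 × 10⁻²⁵/1.675 × 10⁻²⁷) = √(152.1) = 12.3.

λ_n/λ_X = 12.3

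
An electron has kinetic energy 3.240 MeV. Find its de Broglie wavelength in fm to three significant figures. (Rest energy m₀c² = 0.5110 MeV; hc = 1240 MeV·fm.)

Total energy E = KE + m₀c² = 3.240 + 0.5110 = 3.7510 MeV.
(pc)² = E² − (m₀c²)² = (3.7510)² − (0.5110)² = 13.81 MeV², so pc = 3.716 MeV.
λ = hc/(pc) = 1240 MeV·fm / 3.716 MeV = 334 fm.

λ = 334 fm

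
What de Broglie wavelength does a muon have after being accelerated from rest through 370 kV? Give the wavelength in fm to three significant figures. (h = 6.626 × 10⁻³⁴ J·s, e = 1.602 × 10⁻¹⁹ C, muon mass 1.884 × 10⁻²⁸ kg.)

KE = eV = 1.602 × 10⁻¹⁹ × 3.700 × 10⁵ = 5.927 × 10⁻¹⁴ J.
p = √(2mKE) = √(2 × 1.884 × 10⁻²⁸ × 5.927 × 10⁻¹⁴) = 4.726 × 10⁻²¹ kg·m/s.
λ = h/p = 6.626 × 10⁻³⁴ / 4.726 × 10⁻²¹ = 1.40 × 10⁻¹³ m = 140 fm.

λ = 140 fm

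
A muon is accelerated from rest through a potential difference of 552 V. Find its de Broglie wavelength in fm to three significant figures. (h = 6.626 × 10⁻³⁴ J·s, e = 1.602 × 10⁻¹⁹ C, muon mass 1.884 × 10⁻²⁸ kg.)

KE = eV = 1.602 × 10⁻¹⁹ × 552.0 = 8.843 × 10⁻¹⁷ J.
p = √(2mKE) = √(2 × 1.884 × 10⁻²⁸ × 8.843 × 10⁻¹⁷) = 1.825 × 10⁻²² kg·m/s.
λ = h/p = 6.626 × 10⁻³⁴ / 1.825 × 10⁻²² = 3.63 × 10⁻¹² m = 3630 fm.

λ = 3630 fm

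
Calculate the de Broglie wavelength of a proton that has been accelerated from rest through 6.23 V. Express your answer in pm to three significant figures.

KE = eV = 1.602 × 10⁻¹⁹ × 6.230 = 9.980 × 10⁻¹⁹ J.
p = √(2mKE) = √(2 × 1.673 × 10⁻²⁷ × 9.980 × 10⁻¹⁹) = 5.779 × 10⁻²³ kg·m/s.
λ = h/p = 6.626 × 10⁻³⁴ / 5.779 × 10⁻²³ = 1.15 × 10⁻¹¹ m = 11.5 pm.

λ = 11.5 pm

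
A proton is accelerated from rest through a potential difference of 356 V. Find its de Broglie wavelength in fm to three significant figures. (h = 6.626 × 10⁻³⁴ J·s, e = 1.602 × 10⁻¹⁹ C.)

λ = 1520 fm

KE = eV = 1.602 × 10⁻¹⁹ × 356.0 = 5.703 × 10⁻¹⁷ J.
p = √(2mKE) = √(2 × 1.673 × 10⁻²⁷ × 5.703 × 10⁻¹⁷) = 4.368 × 10⁻²² kg·m/s.
λ = h/p = 6.626 × 10⁻³⁴ / 4.368 × 10⁻²² = 1.52 × 10⁻¹² m = 1520 fm.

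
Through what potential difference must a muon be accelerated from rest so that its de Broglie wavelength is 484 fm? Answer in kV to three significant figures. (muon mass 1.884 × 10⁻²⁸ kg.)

p = h/λ = 6.626 × 10⁻³⁴ / 4.840 × 10⁻¹³ = 1.369 × 10⁻²¹ kg·m/s.
KE = p²/(2m) = 4.974 × 10⁻¹⁵ J.
V = KE/e = 4.974 × 10⁻¹⁵ / (1.602 × 10⁻¹⁹) = 31.0 kV.

V = 31.0 kV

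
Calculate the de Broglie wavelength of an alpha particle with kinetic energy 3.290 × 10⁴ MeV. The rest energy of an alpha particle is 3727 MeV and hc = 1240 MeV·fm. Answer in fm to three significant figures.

λ = 0.0340 fm

Total energy E = KE + m₀c² = 3.290 × 10⁴ + 3727 = 36627 MeV.
(pc)² = E² − (m₀c²)² = (36627)² − (3727)² = 1.328 × 10⁹ MeV², so pc = 3.644 × 10⁴ MeV.
λ = hc/(pc) = 1240 MeV·fm / 3.644 × 10⁴ MeV = 0.0340 fm.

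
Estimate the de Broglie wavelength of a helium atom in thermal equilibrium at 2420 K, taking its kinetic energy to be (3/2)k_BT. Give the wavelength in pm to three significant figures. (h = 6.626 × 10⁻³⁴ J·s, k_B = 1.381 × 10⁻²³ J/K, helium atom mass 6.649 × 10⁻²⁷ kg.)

KE = (3/2)k_BT = 1.5 × 1.381 × 10⁻²³ × 2420 = 5.013 × 10⁻²⁰ J.
p = √(2mKE) = √(2 × 6.649 × 10⁻²⁷ × 5.013 × 10⁻²⁰) = 2.582 × 10⁻²³ kg·m/s.
λ = h/p = 2.57 × 10⁻¹¹ m = 25.7 pm.

λ = 25.7 pm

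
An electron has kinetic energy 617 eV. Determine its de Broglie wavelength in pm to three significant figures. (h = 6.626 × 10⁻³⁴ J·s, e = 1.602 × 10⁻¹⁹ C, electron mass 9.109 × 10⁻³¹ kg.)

λ = 49.4 pm

KE = 617 eV = 9.884 × 10⁻¹⁷ J.
p = √(2mKE) = √(2 × 9.109 × 10⁻³¹ × 9.884 × 10⁻¹⁷) = 1.342 × 10⁻²³ kg·m/s.
λ = h/p = 6.626 × 10⁻³⁴ / 1.342 × 10⁻²³ = 4.94 × 10⁻¹¹ m = 49.4 pm.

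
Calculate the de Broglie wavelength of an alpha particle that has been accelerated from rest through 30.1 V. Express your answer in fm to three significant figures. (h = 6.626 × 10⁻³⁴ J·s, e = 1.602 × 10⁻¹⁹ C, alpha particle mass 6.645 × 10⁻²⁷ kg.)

KE = 2eV = 2 × 1.602 × 10⁻¹⁹ × 30.10 = 9.644 × 10⁻¹⁸ J.
p = √(2mKE) = √(2 × 6.645 × 10⁻²⁷ × 9.644 × 10⁻¹⁸) = 3.580 × 10⁻²² kg·m/s.
λ = h/p = 6.626 × 10⁻³⁴ / 3.580 × 10⁻²² = 1.85 × 10⁻¹² m = 1850 fm.

λ = 1850 fm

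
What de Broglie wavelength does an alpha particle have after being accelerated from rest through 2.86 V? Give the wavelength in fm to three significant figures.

λ = 6000 fm

KE = 2eV = 2 × 1.602 × 10⁻¹⁹ × 2.860 = 9.163 × 10⁻¹⁹ J.
p = √(2mKE) = √(2 × 6.645 × 10⁻²⁷ × 9.163 × 10⁻¹⁹) = 1.104 × 10⁻²² kg·m/s.
λ = h/p = 6.626 × 10⁻³⁴ / 1.104 × 10⁻²² = 6.00 × 10⁻¹² m = 6000 fm.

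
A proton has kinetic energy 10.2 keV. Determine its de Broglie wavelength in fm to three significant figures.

KE = 10.2 keV = 1.634 × 10⁻¹⁵ J.
p = √(2mKE) = √(2 × 1.673 × 10⁻²⁷ × 1.634 × 10⁻¹⁵) = 2.338 × 10⁻²¹ kg·m/s.
λ = h/p = 6.626 × 10⁻³⁴ / 2.338 × 10⁻²¹ = 2.83 × 10⁻¹³ m = 283 fm.

λ = 283 fm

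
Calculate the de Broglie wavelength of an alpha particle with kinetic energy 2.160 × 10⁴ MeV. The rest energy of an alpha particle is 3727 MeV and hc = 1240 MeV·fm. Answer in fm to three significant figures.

λ = 0.0495 fm

Total energy E = KE + m₀c² = 2.160 × 10⁴ + 3727 = 25327 MeV.
(pc)² = E² − (m₀c²)² = (25327)² − (3727)² = 6.276 × 10⁸ MeV², so pc = 2.505 × 10⁴ MeV.
λ = hc/(pc) = 1240 MeV·fm / 2.505 × 10⁴ MeV = 0.0495 fm.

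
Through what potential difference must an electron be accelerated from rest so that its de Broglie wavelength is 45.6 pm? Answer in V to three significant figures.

p = h/λ = 6.626 × 10⁻³⁴ / 4.560 × 10⁻¹¹ = 1.453 × 10⁻²³ kg·m/s.
KE = p²/(2m) = 1.159 × 10⁻¹⁶ J.
V = KE/e = 1.159 × 10⁻¹⁶ / (1.602 × 10⁻¹⁹) = 723 V.

V = 723 V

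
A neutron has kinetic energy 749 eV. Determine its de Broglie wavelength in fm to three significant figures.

λ = 1050 fm

KE = 749 eV = 1.200 × 10⁻¹⁶ J.
p = √(2mKE) = √(2 × 1.675 × 10⁻²⁷ × 1.200 × 10⁻¹⁶) = 6.340 × 10⁻²² kg·m/s.
λ = h/p = 6.626 × 10⁻³⁴ / 6.340 × 10⁻²² = 1.05 × 10⁻¹² m = 1050 fm.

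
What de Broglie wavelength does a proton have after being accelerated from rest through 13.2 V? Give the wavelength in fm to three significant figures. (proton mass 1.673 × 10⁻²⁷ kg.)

λ = 7880 fm

KE = eV = 1.602 × 10⁻¹⁹ × 13.20 = 2.115 × 10⁻¹⁸ J.
p = √(2mKE) = √(2 × 1.673 × 10⁻²⁷ × 2.115 × 10⁻¹⁸) = 8.412 × 10⁻²³ kg·m/s.
λ = h/p = 6.626 × 10⁻³⁴ / 8.412 × 10⁻²³ = 7.88 × 10⁻¹² m = 7880 fm.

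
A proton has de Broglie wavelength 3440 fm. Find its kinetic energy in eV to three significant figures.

KE = 69.2 eV

p = h/λ = 6.626 × 10⁻³⁴ / 3.440 × 10⁻¹² = 1.926 × 10⁻²² kg·m/s.
KE = p²/(2m) = (1.926 × 10⁻²²)² / (2 × 1.673 × 10⁻²⁷) = 1.109 × 10⁻¹⁷ J = 69.2 eV.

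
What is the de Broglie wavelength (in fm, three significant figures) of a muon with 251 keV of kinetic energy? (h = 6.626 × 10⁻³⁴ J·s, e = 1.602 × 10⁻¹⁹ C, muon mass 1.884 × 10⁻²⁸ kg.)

λ = 170 fm

KE = 251 keV = 4.021 × 10⁻¹⁴ J.
p = √(2mKE) = √(2 × 1.884 × 10⁻²⁸ × 4.021 × 10⁻¹⁴) = 3.892 × 10⁻²¹ kg·m/s.
λ = h/p = 6.626 × 10⁻³⁴ / 3.892 × 10⁻²¹ = 1.70 × 10⁻¹³ m = 170 fm.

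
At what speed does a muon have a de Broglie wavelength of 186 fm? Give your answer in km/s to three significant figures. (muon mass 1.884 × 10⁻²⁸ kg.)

p = h/λ = 6.626 × 10⁻³⁴ / 1.860 × 10⁻¹³ = 3.562 × 10⁻²¹ kg·m/s.
v = p/m = 3.562 × 10⁻²¹ / 1.884 × 10⁻²⁸ = 1.89 × 10⁷ m/s = 1.89 × 10⁴ km/s.

v = 1.89 × 10⁴ km/s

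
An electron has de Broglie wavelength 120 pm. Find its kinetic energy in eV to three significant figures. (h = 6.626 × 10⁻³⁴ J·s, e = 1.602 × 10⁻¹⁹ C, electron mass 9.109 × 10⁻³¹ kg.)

KE = 104 eV

p = h/λ = 6.626 × 10⁻³⁴ / 1.200 × 10⁻¹⁰ = 5.522 × 10⁻²⁴ kg·m/s.
KE = p²/(2m) = (5.522 × 10⁻²⁴)² / (2 × 9.109 × 10⁻³¹) = 1.674 × 10⁻¹⁷ J = 104 eV.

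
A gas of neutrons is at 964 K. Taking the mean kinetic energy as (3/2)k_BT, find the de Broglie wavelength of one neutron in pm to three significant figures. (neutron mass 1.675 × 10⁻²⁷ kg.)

λ = 81.0 pm

KE = (3/2)k_BT = 1.5 × 1.381 × 10⁻²³ × 964 = 1.997 × 10⁻²⁰ J.
p = √(2mKE) = √(2 × 1.675 × 10⁻²⁷ × 1.997 × 10⁻²⁰) = 8.179 × 10⁻²⁴ kg·m/s.
λ = h/p = 8.10 × 10⁻¹¹ m = 81.0 pm.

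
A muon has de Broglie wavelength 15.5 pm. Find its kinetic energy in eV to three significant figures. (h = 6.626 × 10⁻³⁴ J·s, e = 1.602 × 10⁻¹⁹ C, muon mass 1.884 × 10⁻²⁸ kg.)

KE = 30.3 eV

p = h/λ = 6.626 × 10⁻³⁴ / 1.550 × 10⁻¹¹ = 4.275 × 10⁻²³ kg·m/s.
KE = p²/(2m) = (4.275 × 10⁻²³)² / (2 × 1.884 × 10⁻²⁸) = 4.850 × 10⁻¹⁸ J = 30.3 eV.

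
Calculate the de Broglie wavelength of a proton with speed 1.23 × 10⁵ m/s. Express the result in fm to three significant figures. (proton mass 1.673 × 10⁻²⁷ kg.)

λ = 3220 fm

p = mv = 1.673 × 10⁻²⁷ × 1.23 × 10⁵ = 2.058 × 10⁻²² kg·m/s.
λ = h/p = 6.626 × 10⁻³⁴ / 2.058 × 10⁻²² = 3.22 × 10⁻¹² m = 3220 fm.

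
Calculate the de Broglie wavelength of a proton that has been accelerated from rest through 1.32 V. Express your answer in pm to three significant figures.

KE = eV = 1.602 × 10⁻¹⁹ × 1.320 = 2.115 × 10⁻¹⁹ J.
p = √(2mKE) = √(2 × 1.673 × 10⁻²⁷ × 2.115 × 10⁻¹⁹) = 2.660 × 10⁻²³ kg·m/s.
λ = h/p = 6.626 × 10⁻³⁴ / 2.660 × 10⁻²³ = 2.49 × 10⁻¹¹ m = 24.9 pm.

λ = 24.9 pm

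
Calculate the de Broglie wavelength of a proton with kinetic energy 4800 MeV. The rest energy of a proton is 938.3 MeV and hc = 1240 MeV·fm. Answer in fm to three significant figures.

Total energy E = KE + m₀c² = 4800 + 938.3 = 5738.3 MeV.
(pc)² = E² − (m₀c²)² = (5738.3)² − (938.3)² = 3.205 × 10⁷ MeV², so pc = 5661 MeV.
λ = hc/(pc) = 1240 MeV·fm / 5661 MeV = 0.219 fm.

λ = 0.219 fm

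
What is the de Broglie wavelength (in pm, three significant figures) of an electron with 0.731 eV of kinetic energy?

λ = 1430 pm

KE = 0.731 eV = 1.171 × 10⁻¹⁹ J.
p = √(2mKE) = √(2 × 9.109 × 10⁻³¹ × 1.171 × 10⁻¹⁹) = 4.619 × 10⁻²⁵ kg·m/s.
λ = h/p = 6.626 × 10⁻³⁴ / 4.619 × 10⁻²⁵ = 1.43 × 10⁻⁹ m = 1430 pm.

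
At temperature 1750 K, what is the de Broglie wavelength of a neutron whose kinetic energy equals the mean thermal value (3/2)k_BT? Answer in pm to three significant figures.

λ = 60.1 pm

KE = (3/2)k_BT = 1.5 × 1.381 × 10⁻²³ × 1750 = 3.625 × 10⁻²⁰ J.
p = √(2mKE) = √(2 × 1.675 × 10⁻²⁷ × 3.625 × 10⁻²⁰) = 1.102 × 10⁻²³ kg·m/s.
λ = h/p = 6.01 × 10⁻¹¹ m = 60.1 pm.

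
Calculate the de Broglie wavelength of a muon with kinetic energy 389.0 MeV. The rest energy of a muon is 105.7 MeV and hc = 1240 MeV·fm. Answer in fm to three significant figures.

λ = 2.57 fm

Total energy E = KE + m₀c² = 389.0 + 105.7 = 494.7 MeV.
(pc)² = E² − (m₀c²)² = (494.7)² − (105.7)² = 2.336 × 10⁵ MeV², so pc = 483.3 MeV.
λ = hc/(pc) = 1240 MeV·fm / 483.3 MeV = 2.57 fm.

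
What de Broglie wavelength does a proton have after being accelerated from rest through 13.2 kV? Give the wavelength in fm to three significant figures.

λ = 249 fm

KE = eV = 1.602 × 10⁻¹⁹ × 1.320 × 10⁴ = 2.115 × 10⁻¹⁵ J.
p = √(2mKE) = √(2 × 1.673 × 10⁻²⁷ × 2.115 × 10⁻¹⁵) = 2.660 × 10⁻²¹ kg·m/s.
λ = h/p = 6.626 × 10⁻³⁴ / 2.660 × 10⁻²¹ = 2.49 × 10⁻¹³ m = 249 fm.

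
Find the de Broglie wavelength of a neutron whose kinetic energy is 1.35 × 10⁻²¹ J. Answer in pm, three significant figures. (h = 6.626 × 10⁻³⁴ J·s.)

p = √(2mKE) = √(2 × 1.675 × 10⁻²⁷ × 1.350 × 10⁻²¹) = 2.127 × 10⁻²⁴ kg·m/s.
λ = h/p = 6.626 × 10⁻³⁴ / 2.127 × 10⁻²⁴ = 3.12 × 10⁻¹⁰ m = 312 pm.

λ = 312 pm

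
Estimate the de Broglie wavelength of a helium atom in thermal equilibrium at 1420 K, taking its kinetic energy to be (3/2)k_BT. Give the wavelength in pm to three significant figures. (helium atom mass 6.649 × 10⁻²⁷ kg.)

KE = (3/2)k_BT = 1.5 × 1.381 × 10⁻²³ × 1420 = 2.942 × 10⁻²⁰ J.
p = √(2mKE) = √(2 × 6.649 × 10⁻²⁷ × 2.942 × 10⁻²⁰) = 1.978 × 10⁻²³ kg·m/s.
λ = h/p = 3.35 × 10⁻¹¹ m = 33.5 pm.

λ = 33.5 pm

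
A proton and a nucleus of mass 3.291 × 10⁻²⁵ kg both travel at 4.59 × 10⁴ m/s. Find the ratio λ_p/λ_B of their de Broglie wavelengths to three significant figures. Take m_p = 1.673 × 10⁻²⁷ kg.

At fixed v, p = mv so λ = h/(mv) ∝ 1/m.
λ_p/λ_B = m_B/m_p = 3.291 × 10⁻²⁵/1.673 × 10⁻²⁷ = 197.

λ_p/λ_B = 197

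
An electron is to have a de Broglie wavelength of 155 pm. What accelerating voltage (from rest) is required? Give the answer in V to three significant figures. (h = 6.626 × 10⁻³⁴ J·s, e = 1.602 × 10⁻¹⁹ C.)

V = 62.6 V

p = h/λ = 6.626 × 10⁻³⁴ / 1.550 × 10⁻¹⁰ = 4.275 × 10⁻²⁴ kg·m/s.
KE = p²/(2m) = 1.003 × 10⁻¹⁷ J.
V = KE/e = 1.003 × 10⁻¹⁷ / (1.602 × 10⁻¹⁹) = 62.6 V.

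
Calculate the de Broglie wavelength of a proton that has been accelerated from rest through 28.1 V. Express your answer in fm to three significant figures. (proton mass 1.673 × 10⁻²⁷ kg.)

KE = eV = 1.602 × 10⁻¹⁹ × 28.10 = 4.502 × 10⁻¹⁸ J.
p = √(2mKE) = √(2 × 1.673 × 10⁻²⁷ × 4.502 × 10⁻¹⁸) = 1.227 × 10⁻²² kg·m/s.
λ = h/p = 6.626 × 10⁻³⁴ / 1.227 × 10⁻²² = 5.40 × 10⁻¹² m = 5400 fm.

λ = 5400 fm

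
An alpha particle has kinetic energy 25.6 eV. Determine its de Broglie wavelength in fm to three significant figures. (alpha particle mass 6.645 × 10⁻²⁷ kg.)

KE = 25.6 eV = 4.101 × 10⁻¹⁸ J.
p = √(2mKE) = √(2 × 6.645 × 10⁻²⁷ × 4.101 × 10⁻¹⁸) = 2.335 × 10⁻²² kg·m/s.
λ = h/p = 6.626 × 10⁻³⁴ / 2.335 × 10⁻²² = 2.84 × 10⁻¹² m = 2840 fm.

λ = 2840 fm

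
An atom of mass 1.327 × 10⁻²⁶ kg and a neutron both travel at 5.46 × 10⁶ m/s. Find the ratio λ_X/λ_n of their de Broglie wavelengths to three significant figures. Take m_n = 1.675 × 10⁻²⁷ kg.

λ_X/λ_n = 0.126

At fixed v, p = mv so λ = h/(mv) ∝ 1/m.
λ_X/λ_n = m_n/m_X = 1.675 × 10⁻²⁷/1.327 × 10⁻²⁶ = 0.126.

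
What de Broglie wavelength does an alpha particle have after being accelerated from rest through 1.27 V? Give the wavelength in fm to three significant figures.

λ = 9010 fm

KE = 2eV = 2 × 1.602 × 10⁻¹⁹ × 1.270 = 4.069 × 10⁻¹⁹ J.
p = √(2mKE) = √(2 × 6.645 × 10⁻²⁷ × 4.069 × 10⁻¹⁹) = 7.354 × 10⁻²³ kg·m/s.
λ = h/p = 6.626 × 10⁻³⁴ / 7.354 × 10⁻²³ = 9.01 × 10⁻¹² m = 9010 fm.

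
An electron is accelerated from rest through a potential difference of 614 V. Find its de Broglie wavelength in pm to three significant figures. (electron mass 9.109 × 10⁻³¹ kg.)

λ = 49.5 pm

KE = eV = 1.602 × 10⁻¹⁹ × 614.0 = 9.836 × 10⁻¹⁷ J.
p = √(2mKE) = √(2 × 9.109 × 10⁻³¹ × 9.836 × 10⁻¹⁷) = 1.339 × 10⁻²³ kg·m/s.
λ = h/p = 6.626 × 10⁻³⁴ / 1.339 × 10⁻²³ = 4.95 × 10⁻¹¹ m = 49.5 pm.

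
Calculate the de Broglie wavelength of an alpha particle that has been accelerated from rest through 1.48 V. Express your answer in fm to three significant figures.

λ = 8350 fm

KE = 2eV = 2 × 1.602 × 10⁻¹⁹ × 1.480 = 4.742 × 10⁻¹⁹ J.
p = √(2mKE) = √(2 × 6.645 × 10⁻²⁷ × 4.742 × 10⁻¹⁹) = 7.939 × 10⁻²³ kg·m/s.
λ = h/p = 6.626 × 10⁻³⁴ / 7.939 × 10⁻²³ = 8.35 × 10⁻¹² m = 8350 fm.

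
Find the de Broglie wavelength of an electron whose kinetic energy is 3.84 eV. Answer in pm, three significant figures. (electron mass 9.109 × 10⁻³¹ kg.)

KE = 3.84 eV = 6.152 × 10⁻¹⁹ J.
p = √(2mKE) = √(2 × 9.109 × 10⁻³¹ × 6.152 × 10⁻¹⁹) = 1.059 × 10⁻²⁴ kg·m/s.
λ = h/p = 6.626 × 10⁻³⁴ / 1.059 × 10⁻²⁴ = 6.26 × 10⁻¹⁰ m = 626 pm.

λ = 626 pm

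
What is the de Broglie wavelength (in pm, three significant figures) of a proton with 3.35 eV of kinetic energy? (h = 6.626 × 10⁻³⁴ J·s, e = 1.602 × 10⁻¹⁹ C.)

KE = 3.35 eV = 5.367 × 10⁻¹⁹ J.
p = √(2mKE) = √(2 × 1.673 × 10⁻²⁷ × 5.367 × 10⁻¹⁹) = 4.238 × 10⁻²³ kg·m/s.
λ = h/p = 6.626 × 10⁻³⁴ / 4.238 × 10⁻²³ = 1.56 × 10⁻¹¹ m = 15.6 pm.

λ = 15.6 pm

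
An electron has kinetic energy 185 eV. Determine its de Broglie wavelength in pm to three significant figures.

KE = 185 eV = 2.964 × 10⁻¹⁷ J.
p = √(2mKE) = √(2 × 9.109 × 10⁻³¹ × 2.964 × 10⁻¹⁷) = 7.348 × 10⁻²⁴ kg·m/s.
λ = h/p = 6.626 × 10⁻³⁴ / 7.348 × 10⁻²⁴ = 9.02 × 10⁻¹¹ m = 90.2 pm.

λ = 90.2 pm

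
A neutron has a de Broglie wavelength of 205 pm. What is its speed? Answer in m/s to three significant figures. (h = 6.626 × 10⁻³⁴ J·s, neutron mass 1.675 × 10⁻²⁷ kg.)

v = 1930 m/s

p = h/λ = 6.626 × 10⁻³⁴ / 2.050 × 10⁻¹⁰ = 3.232 × 10⁻²⁴ kg·m/s.
v = p/m = 3.232 × 10⁻²⁴ / 1.675 × 10⁻²⁷ = 1.93 × 10³ m/s = 1930 m/s.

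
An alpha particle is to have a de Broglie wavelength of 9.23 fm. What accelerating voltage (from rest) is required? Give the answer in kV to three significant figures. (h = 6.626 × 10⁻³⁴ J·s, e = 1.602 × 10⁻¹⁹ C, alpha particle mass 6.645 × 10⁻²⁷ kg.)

p = h/λ = 6.626 × 10⁻³⁴ / 9.230 × 10⁻¹⁵ = 7.179 × 10⁻²⁰ kg·m/s.
KE = p²/(2m) = 3.878 × 10⁻¹³ J.
V = KE/2e = 3.878 × 10⁻¹³ / (2 × 1.602 × 10⁻¹⁹) = 1210 kV.

V = 1210 kV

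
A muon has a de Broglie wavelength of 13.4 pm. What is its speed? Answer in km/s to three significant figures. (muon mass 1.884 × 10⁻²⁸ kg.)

p = h/λ = 6.626 × 10⁻³⁴ / 1.340 × 10⁻¹¹ = 4.945 × 10⁻²³ kg·m/s.
v = p/m = 4.945 × 10⁻²³ / 1.884 × 10⁻²⁸ = 2.62 × 10⁵ m/s = 262 km/s.

v = 262 km/s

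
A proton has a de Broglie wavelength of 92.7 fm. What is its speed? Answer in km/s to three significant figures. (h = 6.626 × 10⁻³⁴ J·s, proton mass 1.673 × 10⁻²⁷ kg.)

p = h/λ = 6.626 × 10⁻³⁴ / 9.270 × 10⁻¹⁴ = 7.148 × 10⁻²¹ kg·m/s.
v = p/m = 7.148 × 10⁻²¹ / 1.673 × 10⁻²⁷ = 4.27 × 10⁶ m/s = 4270 km/s.

v = 4270 km/s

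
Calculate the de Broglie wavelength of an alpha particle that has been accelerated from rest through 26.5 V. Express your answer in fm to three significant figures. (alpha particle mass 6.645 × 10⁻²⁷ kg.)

KE = 2eV = 2 × 1.602 × 10⁻¹⁹ × 26.50 = 8.491 × 10⁻¹⁸ J.
p = √(2mKE) = √(2 × 6.645 × 10⁻²⁷ × 8.491 × 10⁻¹⁸) = 3.359 × 10⁻²² kg·m/s.
λ = h/p = 6.626 × 10⁻³⁴ / 3.359 × 10⁻²² = 1.97 × 10⁻¹² m = 1970 fm.

λ = 1970 fm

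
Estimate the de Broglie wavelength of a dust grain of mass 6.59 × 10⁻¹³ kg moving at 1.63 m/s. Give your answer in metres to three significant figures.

p = mv = 6.59 × 10⁻¹³ × 1.63 = 1.074 × 10⁻¹² kg·m/s.
λ = h/p = 6.626 × 10⁻³⁴ / 1.074 × 10⁻¹² = 6.17 × 10⁻²² m.

λ = 6.17 × 10⁻²² m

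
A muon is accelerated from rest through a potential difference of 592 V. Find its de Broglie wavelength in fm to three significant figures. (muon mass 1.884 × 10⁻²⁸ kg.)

λ = 3510 fm

KE = eV = 1.602 × 10⁻¹⁹ × 592.0 = 9.484 × 10⁻¹⁷ J.
p = √(2mKE) = √(2 × 1.884 × 10⁻²⁸ × 9.484 × 10⁻¹⁷) = 1.890 × 10⁻²² kg·m/s.
λ = h/p = 6.626 × 10⁻³⁴ / 1.890 × 10⁻²² = 3.51 × 10⁻¹² m = 3510 fm.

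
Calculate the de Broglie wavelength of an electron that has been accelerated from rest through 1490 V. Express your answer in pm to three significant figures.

KE = eV = 1.602 × 10⁻¹⁹ × 1490 = 2.387 × 10⁻¹⁶ J.
p = √(2mKE) = √(2 × 9.109 × 10⁻³¹ × 2.387 × 10⁻¹⁶) = 2.085 × 10⁻²³ kg·m/s.
λ = h/p = 6.626 × 10⁻³⁴ / 2.085 × 10⁻²³ = 3.18 × 10⁻¹¹ m = 31.8 pm.

λ = 31.8 pm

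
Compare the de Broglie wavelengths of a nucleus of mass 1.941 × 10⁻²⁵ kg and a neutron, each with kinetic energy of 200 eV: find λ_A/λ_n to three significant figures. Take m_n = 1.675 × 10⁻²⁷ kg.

λ_A/λ_n = 0.0929

At fixed KE, p = √(2mKE) so λ = h/p ∝ 1/√m.
λ_A/λ_n = √(m_n/m_A) = √(1.675 × 10⁻²⁷/1.941 × 10⁻²⁵) = √(8.630 × 10⁻³) = 0.0929.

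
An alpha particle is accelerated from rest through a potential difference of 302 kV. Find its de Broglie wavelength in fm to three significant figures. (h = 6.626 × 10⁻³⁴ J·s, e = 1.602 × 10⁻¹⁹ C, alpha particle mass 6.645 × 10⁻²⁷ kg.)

λ = 18.5 fm

KE = 2eV = 2 × 1.602 × 10⁻¹⁹ × 3.020 × 10⁵ = 9.676 × 10⁻¹⁴ J.
p = √(2mKE) = √(2 × 6.645 × 10⁻²⁷ × 9.676 × 10⁻¹⁴) = 3.586 × 10⁻²⁰ kg·m/s.
λ = h/p = 6.626 × 10⁻³⁴ / 3.586 × 10⁻²⁰ = 1.85 × 10⁻¹⁴ m = 18.5 fm.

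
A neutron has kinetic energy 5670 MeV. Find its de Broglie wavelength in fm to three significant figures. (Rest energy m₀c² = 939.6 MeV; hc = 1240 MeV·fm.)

λ = 0.190 fm

Total energy E = KE + m₀c² = 5670 + 939.6 = 6609.6 MeV.
(pc)² = E² − (m₀c²)² = (6609.6)² − (939.6)² = 4.280 × 10⁷ MeV², so pc = 6542 MeV.
λ = hc/(pc) = 1240 MeV·fm / 6542 MeV = 0.190 fm.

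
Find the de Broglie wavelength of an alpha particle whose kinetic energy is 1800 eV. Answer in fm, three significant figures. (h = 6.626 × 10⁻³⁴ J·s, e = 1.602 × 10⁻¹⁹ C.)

λ = 338 fm

KE = 1800 eV = 2.884 × 10⁻¹⁶ J.
p = √(2mKE) = √(2 × 6.645 × 10⁻²⁷ × 2.884 × 10⁻¹⁶) = 1.958 × 10⁻²¹ kg·m/s.
λ = h/p = 6.626 × 10⁻³⁴ / 1.958 × 10⁻²¹ = 3.38 × 10⁻¹³ m = 338 fm.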